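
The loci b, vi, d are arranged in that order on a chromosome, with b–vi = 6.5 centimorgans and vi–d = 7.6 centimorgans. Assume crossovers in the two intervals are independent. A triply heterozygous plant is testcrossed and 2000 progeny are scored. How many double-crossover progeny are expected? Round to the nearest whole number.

Map distances give recombination frequencies of 0.065 and 0.076 for the two intervals.
With no interference, expected double-crossover frequency = 0.065 × 0.076 = 0.00494.
Expected number = 0.00494 × 2000 = 9.88 ≈ 10.

10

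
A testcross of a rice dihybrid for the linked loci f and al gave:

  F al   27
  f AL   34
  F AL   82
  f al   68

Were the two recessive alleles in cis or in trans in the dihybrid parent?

The two most frequent classes are F AL (82) and f al (68); these are the parental (non-recombinant) types.
So the F1 carried F AL on one chromosome and f al on the other — the recessive alleles are on the same chromosome (cis / coupling).

cis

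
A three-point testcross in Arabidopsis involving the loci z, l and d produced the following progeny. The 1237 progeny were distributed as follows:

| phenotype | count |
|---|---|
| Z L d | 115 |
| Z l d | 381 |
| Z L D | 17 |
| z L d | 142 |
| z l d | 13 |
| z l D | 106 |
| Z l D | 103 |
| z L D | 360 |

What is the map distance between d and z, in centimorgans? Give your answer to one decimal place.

22.2 centimorgans

The two most frequent reciprocal classes, Z l d and z L D, are the parental types, so the F1 was Z l d / z L D.
The two rarest classes, z l d and Z L D, are the double crossovers. Comparing them with the parentals, only the z allele has switched, so z is the middle locus and the order is d – z – l.
Crossovers in the d–z interval produce the single-crossover classes Z l D and z L d (103 + 142 = 245) plus the double crossovers (30).
RF(d–z) = (245 + 30) / 1237 = 275/1237 = 0.2223 → 22.2 centimorgans.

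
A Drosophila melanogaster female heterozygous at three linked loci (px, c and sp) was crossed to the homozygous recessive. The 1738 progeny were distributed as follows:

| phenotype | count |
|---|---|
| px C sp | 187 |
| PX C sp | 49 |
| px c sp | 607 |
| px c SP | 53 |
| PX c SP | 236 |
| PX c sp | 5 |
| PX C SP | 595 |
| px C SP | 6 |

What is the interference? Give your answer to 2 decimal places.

0.61

The two most frequent reciprocal classes, px c sp and PX C SP, are the parental types, so the F1 was px c sp / PX C SP.
The two rarest classes, PX c sp and px C SP, are the double crossovers. Comparing them with the parentals, only the px allele has switched, so px is the middle locus and the order is c – px – sp.
c–px: (423 + 11)/1738 = 0.2497; px–sp: (102 + 11)/1738 = 0.0650.
Expected DCO frequency = 0.2497 × 0.0650 ≈ 0.01623; observed = 11/1738 ≈ 0.00633.
Coefficient of coincidence = 0.00633/0.01623 ≈ 0.39; interference = 1 − 0.39 = 0.61.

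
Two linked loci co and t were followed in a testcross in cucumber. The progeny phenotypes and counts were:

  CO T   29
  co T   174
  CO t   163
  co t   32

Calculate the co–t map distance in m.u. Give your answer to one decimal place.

The two most frequent classes, CO t (163) and co T (174), are the parental types, so the F1 was CO t / co T.
The recombinant classes are CO T and co t: 29 + 32 = 61.
Recombination frequency = 61/398 = 0.1533 ≈ 15.3%, i.e. 15.3 m.u.

15.3 m.u.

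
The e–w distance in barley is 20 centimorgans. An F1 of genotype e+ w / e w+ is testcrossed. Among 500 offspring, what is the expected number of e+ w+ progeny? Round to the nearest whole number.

50

A map distance of 20 centimorgans corresponds to a recombination frequency of 0.200.
The F1 is e+ w / e w+, so e+ w+ is a recombinant gamete class with expected frequency r/2 = 0.200/2 = 0.1000.
Expected number = 0.1000 × 500 = 50.00 ≈ 50.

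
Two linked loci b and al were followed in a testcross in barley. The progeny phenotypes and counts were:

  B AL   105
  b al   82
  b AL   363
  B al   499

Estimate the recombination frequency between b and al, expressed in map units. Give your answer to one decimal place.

17.8 map units

The two most frequent classes, B al (499) and b AL (363), are the parental types, so the F1 was B al / b AL.
The recombinant classes are B AL and b al: 105 + 82 = 187.
Recombination frequency = 187/1049 = 0.1783 ≈ 17.8%, i.e. 17.8 map units.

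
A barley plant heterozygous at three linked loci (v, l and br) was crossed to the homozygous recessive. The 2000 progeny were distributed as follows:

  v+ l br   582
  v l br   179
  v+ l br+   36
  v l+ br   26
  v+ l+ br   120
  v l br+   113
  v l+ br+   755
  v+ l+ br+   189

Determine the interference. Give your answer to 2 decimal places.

0.02

The two most frequent reciprocal classes, v l+ br+ and v+ l br, are the parental types, so the F1 was v l+ br+ / v+ l br.
The two rarest classes, v l+ br and v+ l br+, are the double crossovers. Comparing them with the parentals, only the br allele has switched, so br is the middle locus and the order is l – br – v.
l–br: (233 + 62)/2000 = 0.1475; br–v: (368 + 62)/2000 = 0.2150.
Expected DCO frequency = 0.1475 × 0.2150 ≈ 0.03171; observed = 62/2000 ≈ 0.03100.
Coefficient of coincidence = 0.03100/0.03171 ≈ 0.98; interference = 1 − 0.98 = 0.02.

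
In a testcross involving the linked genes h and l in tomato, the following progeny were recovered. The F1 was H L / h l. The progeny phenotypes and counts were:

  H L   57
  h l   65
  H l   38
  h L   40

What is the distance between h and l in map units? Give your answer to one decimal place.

39.0 map units

The recombinant classes are H l and h L: 38 + 40 = 78.
Recombination frequency = 78/200 = 0.3900 ≈ 39.0%, i.e. 39.0 map units.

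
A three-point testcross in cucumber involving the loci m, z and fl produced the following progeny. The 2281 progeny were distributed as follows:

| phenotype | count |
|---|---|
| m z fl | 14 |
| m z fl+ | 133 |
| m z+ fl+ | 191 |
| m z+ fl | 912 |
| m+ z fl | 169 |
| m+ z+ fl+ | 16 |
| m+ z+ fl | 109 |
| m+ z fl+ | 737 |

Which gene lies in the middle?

z

The two most frequent reciprocal classes, m+ z fl+ and m z+ fl, are the parental types, so the F1 was m+ z fl+ / m z+ fl.
The two rarest classes, m+ z+ fl+ and m z fl, are the double crossovers. Comparing them with the parentals, only the z allele has switched, so z is the middle locus and the order is m – z – fl.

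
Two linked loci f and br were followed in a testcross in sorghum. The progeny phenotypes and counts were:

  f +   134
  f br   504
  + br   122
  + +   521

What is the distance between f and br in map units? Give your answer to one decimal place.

The two most frequent classes, + + (521) and f br (504), are the parental types, so the F1 was + + / f br.
The recombinant classes are + br and f +: 122 + 134 = 256.
Recombination frequency = 256/1281 = 0.1998 ≈ 20.0%, i.e. 20.0 map units.

20.0 map units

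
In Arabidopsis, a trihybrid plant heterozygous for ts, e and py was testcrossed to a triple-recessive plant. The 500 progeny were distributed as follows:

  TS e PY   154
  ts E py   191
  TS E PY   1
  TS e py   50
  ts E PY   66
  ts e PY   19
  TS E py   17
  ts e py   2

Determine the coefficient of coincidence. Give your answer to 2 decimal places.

0.32

The two most frequent reciprocal classes, TS e PY and ts E py, are the parental types, so the F1 was TS e PY / ts E py.
The two rarest classes, TS E PY and ts e py, are the double crossovers. Comparing them with the parentals, only the e allele has switched, so e is the middle locus and the order is py – e – ts.
py–e: (116 + 3)/500 = 0.2380; e–ts: (36 + 3)/500 = 0.0780.
Expected DCO frequency = 0.2380 × 0.0780 ≈ 0.01856; observed = 3/500 ≈ 0.00600.
Coefficient of coincidence = 0.00600/0.01856 ≈ 0.32.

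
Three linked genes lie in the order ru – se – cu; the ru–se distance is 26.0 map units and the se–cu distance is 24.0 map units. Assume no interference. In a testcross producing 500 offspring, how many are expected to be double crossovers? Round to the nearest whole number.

Map distances give recombination frequencies of 0.260 and 0.240 for the two intervals.
With no interference, expected double-crossover frequency = 0.260 × 0.240 = 0.06240.
Expected number = 0.06240 × 500 = 31.20 ≈ 31.

31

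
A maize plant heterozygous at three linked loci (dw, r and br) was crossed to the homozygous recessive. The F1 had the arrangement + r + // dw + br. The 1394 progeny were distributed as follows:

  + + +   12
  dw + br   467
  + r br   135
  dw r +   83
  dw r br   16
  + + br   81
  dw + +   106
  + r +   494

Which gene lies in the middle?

r

The two rarest classes, + + + and dw r br, are the double crossovers. Comparing them with the parentals, only the r allele has switched, so r is the middle locus and the order is br – r – dw.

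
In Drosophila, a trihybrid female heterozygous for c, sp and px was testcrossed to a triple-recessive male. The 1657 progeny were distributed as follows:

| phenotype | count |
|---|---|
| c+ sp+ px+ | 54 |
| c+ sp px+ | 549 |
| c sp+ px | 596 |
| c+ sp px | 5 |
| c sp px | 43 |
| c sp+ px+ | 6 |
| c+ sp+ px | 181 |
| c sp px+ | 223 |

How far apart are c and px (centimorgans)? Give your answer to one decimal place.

The two most frequent reciprocal classes, c sp+ px and c+ sp px+, are the parental types, so the F1 was c sp+ px / c+ sp px+.
The two rarest classes, c sp+ px+ and c+ sp px, are the double crossovers. Comparing them with the parentals, only the px allele has switched, so px is the middle locus and the order is sp – px – c.
Crossovers in the px–c interval produce the single-crossover classes c+ sp+ px and c sp px+ (181 + 223 = 404) plus the double crossovers (11).
RF(px–c) = (404 + 11) / 1657 = 415/1657 = 0.2505 → 25.0 centimorgans.

25.0 centimorgans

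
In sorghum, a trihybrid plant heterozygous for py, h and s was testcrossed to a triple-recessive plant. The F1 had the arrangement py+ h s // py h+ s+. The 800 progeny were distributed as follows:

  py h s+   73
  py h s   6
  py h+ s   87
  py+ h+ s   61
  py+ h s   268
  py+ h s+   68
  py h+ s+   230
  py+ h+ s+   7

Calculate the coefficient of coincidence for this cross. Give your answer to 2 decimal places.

The two rarest classes, py h s and py+ h+ s+, are the double crossovers. Comparing them with the parentals, only the py allele has switched, so py is the middle locus and the order is s – py – h.
s–py: (155 + 13)/800 = 0.2100; py–h: (134 + 13)/800 = 0.1837.
Expected DCO frequency = 0.2100 × 0.1837 ≈ 0.03858; observed = 13/800 ≈ 0.01625.
Coefficient of coincidence = 0.01625/0.03858 ≈ 0.42.

0.42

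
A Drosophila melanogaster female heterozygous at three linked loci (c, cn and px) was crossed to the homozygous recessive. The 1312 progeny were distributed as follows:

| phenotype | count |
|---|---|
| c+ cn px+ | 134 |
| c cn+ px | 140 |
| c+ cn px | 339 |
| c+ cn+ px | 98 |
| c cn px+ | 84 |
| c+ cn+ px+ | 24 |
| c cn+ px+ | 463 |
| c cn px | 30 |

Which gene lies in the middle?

c

The two most frequent reciprocal classes, c+ cn px and c cn+ px+, are the parental types, so the F1 was c+ cn px / c cn+ px+.
The two rarest classes, c cn px and c+ cn+ px+, are the double crossovers. Comparing them with the parentals, only the c allele has switched, so c is the middle locus and the order is px – c – cn.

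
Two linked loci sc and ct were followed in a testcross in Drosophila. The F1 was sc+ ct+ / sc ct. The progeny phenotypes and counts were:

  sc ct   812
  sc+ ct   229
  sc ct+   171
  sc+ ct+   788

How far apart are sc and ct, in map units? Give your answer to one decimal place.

20.0 map units

The recombinant classes are sc+ ct and sc ct+: 229 + 171 = 400.
Recombination frequency = 400/2000 = 0.2000 ≈ 20.0%, i.e. 20.0 map units.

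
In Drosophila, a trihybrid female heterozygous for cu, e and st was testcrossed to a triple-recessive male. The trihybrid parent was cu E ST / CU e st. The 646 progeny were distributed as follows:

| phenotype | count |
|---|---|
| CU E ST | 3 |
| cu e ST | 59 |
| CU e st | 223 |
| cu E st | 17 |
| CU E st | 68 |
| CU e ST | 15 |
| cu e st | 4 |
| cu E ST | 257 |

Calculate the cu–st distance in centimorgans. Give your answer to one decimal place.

6.0 centimorgans

The two rarest classes, CU E ST and cu e st, are the double crossovers. Comparing them with the parentals, only the cu allele has switched, so cu is the middle locus and the order is st – cu – e.
Crossovers in the st–cu interval produce the single-crossover classes cu E st and CU e ST (17 + 15 = 32) plus the double crossovers (7).
RF(st–cu) = (32 + 7) / 646 = 39/646 = 0.0604 → 6.0 centimorgans.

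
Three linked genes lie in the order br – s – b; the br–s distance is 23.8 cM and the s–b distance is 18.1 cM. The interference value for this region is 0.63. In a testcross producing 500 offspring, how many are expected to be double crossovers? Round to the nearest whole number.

8

Map distances give recombination frequencies of 0.238 and 0.181 for the two intervals.
With interference 0.63 (so coincidence = 0.37), expected double-crossover frequency = 0.238 × 0.181 × 0.37 = 0.01594.
Expected number = 0.01594 × 500 = 7.97 ≈ 8.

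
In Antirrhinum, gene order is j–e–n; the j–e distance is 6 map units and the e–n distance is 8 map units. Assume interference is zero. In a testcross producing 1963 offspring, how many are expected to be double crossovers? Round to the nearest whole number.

9

Map distances give recombination frequencies of 0.060 and 0.080 for the two intervals.
With no interference, expected double-crossover frequency = 0.060 × 0.080 = 0.00480.
Expected number = 0.00480 × 1963 = 9.42 ≈ 9.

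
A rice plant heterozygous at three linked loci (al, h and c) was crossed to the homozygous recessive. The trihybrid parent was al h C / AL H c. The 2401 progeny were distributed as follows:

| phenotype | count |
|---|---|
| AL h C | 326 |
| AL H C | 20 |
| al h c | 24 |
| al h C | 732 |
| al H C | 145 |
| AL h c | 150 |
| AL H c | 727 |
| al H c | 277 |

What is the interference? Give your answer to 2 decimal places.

0.52

The two rarest classes, al h c and AL H C, are the double crossovers. Comparing them with the parentals, only the c allele has switched, so c is the middle locus and the order is al – c – h.
al–c: (603 + 44)/2401 = 0.2695; c–h: (295 + 44)/2401 = 0.1412.
Expected DCO frequency = 0.2695 × 0.1412 ≈ 0.03805; observed = 44/2401 ≈ 0.01833.
Coefficient of coincidence = 0.01833/0.03805 ≈ 0.48; interference = 1 − 0.48 = 0.52.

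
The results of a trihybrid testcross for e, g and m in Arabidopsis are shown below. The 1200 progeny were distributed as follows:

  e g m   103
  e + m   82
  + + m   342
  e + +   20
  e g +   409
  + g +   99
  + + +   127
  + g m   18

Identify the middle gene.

The two most frequent reciprocal classes, e g + and + + m, are the parental types, so the F1 was e g + / + + m.
The two rarest classes, e + + and + g m, are the double crossovers. Comparing them with the parentals, only the g allele has switched, so g is the middle locus and the order is m – g – e.

g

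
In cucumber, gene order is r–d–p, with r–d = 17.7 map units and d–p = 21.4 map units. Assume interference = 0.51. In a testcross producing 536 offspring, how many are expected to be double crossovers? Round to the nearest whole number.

10

Map distances give recombination frequencies of 0.177 and 0.214 for the two intervals.
With interference 0.51 (so coincidence = 0.49), expected double-crossover frequency = 0.177 × 0.214 × 0.49 = 0.01856.
Expected number = 0.01856 × 536 = 9.95 ≈ 10.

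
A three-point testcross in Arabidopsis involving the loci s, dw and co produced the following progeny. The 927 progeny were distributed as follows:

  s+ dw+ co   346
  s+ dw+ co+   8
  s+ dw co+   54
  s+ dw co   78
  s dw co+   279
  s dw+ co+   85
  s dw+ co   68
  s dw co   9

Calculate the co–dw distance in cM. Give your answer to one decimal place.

The two most frequent reciprocal classes, s+ dw+ co and s dw co+, are the parental types, so the F1 was s+ dw+ co / s dw co+.
The two rarest classes, s+ dw+ co+ and s dw co, are the double crossovers. Comparing them with the parentals, only the co allele has switched, so co is the middle locus and the order is dw – co – s.
Crossovers in the dw–co interval produce the single-crossover classes s+ dw co and s dw+ co+ (78 + 85 = 163) plus the double crossovers (17).
RF(dw–co) = (163 + 17) / 927 = 180/927 = 0.1942 → 19.4 cM.

19.4 cM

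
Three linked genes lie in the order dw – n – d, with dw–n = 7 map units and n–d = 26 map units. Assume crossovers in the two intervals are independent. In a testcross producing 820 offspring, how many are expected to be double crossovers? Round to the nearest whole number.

15

Map distances give recombination frequencies of 0.070 and 0.260 for the two intervals.
With no interference, expected double-crossover frequency = 0.070 × 0.260 = 0.01820.
Expected number = 0.01820 × 820 = 14.92 ≈ 15.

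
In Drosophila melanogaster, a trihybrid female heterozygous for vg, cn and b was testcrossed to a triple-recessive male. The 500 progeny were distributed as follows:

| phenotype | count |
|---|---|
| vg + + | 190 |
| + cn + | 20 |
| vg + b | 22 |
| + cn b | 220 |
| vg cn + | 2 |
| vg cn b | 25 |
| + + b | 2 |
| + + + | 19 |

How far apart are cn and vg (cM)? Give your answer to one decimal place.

The two most frequent reciprocal classes, + cn b and vg + +, are the parental types, so the F1 was + cn b / vg + +.
The two rarest classes, + + b and vg cn +, are the double crossovers. Comparing them with the parentals, only the cn allele has switched, so cn is the middle locus and the order is vg – cn – b.
Crossovers in the vg–cn interval produce the single-crossover classes vg cn b and + + + (25 + 19 = 44) plus the double crossovers (4).
RF(vg–cn) = (44 + 4) / 500 = 48/500 = 0.0960 → 9.6 cM.

9.6 cM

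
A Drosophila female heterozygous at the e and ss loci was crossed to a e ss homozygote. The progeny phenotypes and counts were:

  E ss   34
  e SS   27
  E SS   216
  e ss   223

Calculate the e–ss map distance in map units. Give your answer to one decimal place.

12.2 map units

The two most frequent classes, E SS (216) and e ss (223), are the parental types, so the F1 was E SS / e ss.
The recombinant classes are E ss and e SS: 34 + 27 = 61.
Recombination frequency = 61/500 = 0.1220 ≈ 12.2%, i.e. 12.2 map units.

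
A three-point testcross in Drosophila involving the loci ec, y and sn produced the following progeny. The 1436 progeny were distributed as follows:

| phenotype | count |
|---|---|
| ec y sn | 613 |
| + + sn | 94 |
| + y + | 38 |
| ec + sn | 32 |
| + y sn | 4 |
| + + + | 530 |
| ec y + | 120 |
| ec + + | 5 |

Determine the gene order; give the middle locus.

ec

The two most frequent reciprocal classes, ec y sn and + + +, are the parental types, so the F1 was ec y sn / + + +.
The two rarest classes, + y sn and ec + +, are the double crossovers. Comparing them with the parentals, only the ec allele has switched, so ec is the middle locus and the order is y – ec – sn.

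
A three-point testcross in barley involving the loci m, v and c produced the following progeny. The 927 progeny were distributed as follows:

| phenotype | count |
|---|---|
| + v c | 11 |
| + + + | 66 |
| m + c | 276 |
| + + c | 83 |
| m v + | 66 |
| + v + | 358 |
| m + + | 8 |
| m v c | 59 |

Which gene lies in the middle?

c

The two most frequent reciprocal classes, + v + and m + c, are the parental types, so the F1 was + v + / m + c.
The two rarest classes, + v c and m + +, are the double crossovers. Comparing them with the parentals, only the c allele has switched, so c is the middle locus and the order is m – c – v.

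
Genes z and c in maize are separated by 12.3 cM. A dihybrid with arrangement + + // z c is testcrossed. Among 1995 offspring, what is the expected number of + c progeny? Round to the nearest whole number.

A map distance of 12.3 cM corresponds to a recombination frequency of 0.123.
The F1 is + + / z c, so + c is a recombinant gamete class with expected frequency r/2 = 0.123/2 = 0.0615.
Expected number = 0.0615 × 1995 = 122.69 ≈ 123.

123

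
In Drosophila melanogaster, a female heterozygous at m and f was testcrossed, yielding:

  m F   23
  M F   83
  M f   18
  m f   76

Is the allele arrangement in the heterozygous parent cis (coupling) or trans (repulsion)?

The two most frequent classes are M F (83) and m f (76); these are the parental (non-recombinant) types.
So the F1 carried M F on one chromosome and m f on the other — the recessive alleles are on the same chromosome (cis / coupling).

cis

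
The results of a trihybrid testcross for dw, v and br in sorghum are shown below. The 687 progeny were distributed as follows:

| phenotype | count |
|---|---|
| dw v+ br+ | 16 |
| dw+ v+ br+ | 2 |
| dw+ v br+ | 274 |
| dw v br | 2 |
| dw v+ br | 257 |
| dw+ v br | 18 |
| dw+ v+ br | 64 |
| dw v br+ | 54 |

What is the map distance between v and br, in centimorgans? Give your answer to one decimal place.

The two most frequent reciprocal classes, dw+ v br+ and dw v+ br, are the parental types, so the F1 was dw+ v br+ / dw v+ br.
The two rarest classes, dw+ v+ br+ and dw v br, are the double crossovers. Comparing them with the parentals, only the v allele has switched, so v is the middle locus and the order is br – v – dw.
Crossovers in the br–v interval produce the single-crossover classes dw+ v br and dw v+ br+ (18 + 16 = 34) plus the double crossovers (4).
RF(br–v) = (34 + 4) / 687 = 38/687 = 0.0553 → 5.5 centimorgans.

5.5 centimorgans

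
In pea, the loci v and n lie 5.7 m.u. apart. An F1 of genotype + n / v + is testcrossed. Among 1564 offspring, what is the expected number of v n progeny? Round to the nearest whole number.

45

A map distance of 5.7 m.u. corresponds to a recombination frequency of 0.057.
The F1 is + n / v +, so v n is a recombinant gamete class with expected frequency r/2 = 0.057/2 = 0.0285.
Expected number = 0.0285 × 1564 = 44.57 ≈ 45.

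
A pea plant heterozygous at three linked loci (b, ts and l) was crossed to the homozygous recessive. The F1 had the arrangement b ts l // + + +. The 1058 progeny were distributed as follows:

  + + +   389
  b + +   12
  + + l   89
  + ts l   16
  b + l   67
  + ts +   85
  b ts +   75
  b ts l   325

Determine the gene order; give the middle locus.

b

The two rarest classes, + ts l and b + +, are the double crossovers. Comparing them with the parentals, only the b allele has switched, so b is the middle locus and the order is l – b – ts.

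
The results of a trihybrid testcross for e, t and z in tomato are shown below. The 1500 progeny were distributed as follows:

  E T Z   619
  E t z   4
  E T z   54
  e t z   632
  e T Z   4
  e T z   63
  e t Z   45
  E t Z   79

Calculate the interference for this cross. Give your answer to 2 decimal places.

The two most frequent reciprocal classes, E T Z and e t z, are the parental types, so the F1 was E T Z / e t z.
The two rarest classes, e T Z and E t z, are the double crossovers. Comparing them with the parentals, only the e allele has switched, so e is the middle locus and the order is z – e – t.
z–e: (99 + 8)/1500 = 0.0713; e–t: (142 + 8)/1500 = 0.1000.
Expected DCO frequency = 0.0713 × 0.1000 ≈ 0.00713; observed = 8/1500 ≈ 0.00533.
Coefficient of coincidence = 0.00533/0.00713 ≈ 0.75; interference = 1 − 0.75 = 0.25.

0.25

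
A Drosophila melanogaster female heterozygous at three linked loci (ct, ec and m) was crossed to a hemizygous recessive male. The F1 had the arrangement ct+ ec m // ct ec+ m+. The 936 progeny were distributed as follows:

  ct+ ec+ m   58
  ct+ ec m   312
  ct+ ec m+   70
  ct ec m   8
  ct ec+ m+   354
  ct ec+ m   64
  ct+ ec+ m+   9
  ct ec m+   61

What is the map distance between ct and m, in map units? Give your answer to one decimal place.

16.1 map units

The two rarest classes, ct ec m and ct+ ec+ m+, are the double crossovers. Comparing them with the parentals, only the ct allele has switched, so ct is the middle locus and the order is m – ct – ec.
Crossovers in the m–ct interval produce the single-crossover classes ct+ ec m+ and ct ec+ m (70 + 64 = 134) plus the double crossovers (17).
RF(m–ct) = (134 + 17) / 936 = 151/936 = 0.1613 → 16.1 map units.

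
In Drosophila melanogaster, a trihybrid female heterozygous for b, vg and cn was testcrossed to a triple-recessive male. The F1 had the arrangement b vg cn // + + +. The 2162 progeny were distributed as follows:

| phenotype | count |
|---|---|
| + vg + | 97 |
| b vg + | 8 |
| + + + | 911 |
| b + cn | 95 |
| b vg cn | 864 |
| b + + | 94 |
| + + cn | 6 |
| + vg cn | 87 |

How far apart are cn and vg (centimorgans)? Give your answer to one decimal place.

The two rarest classes, b vg + and + + cn, are the double crossovers. Comparing them with the parentals, only the cn allele has switched, so cn is the middle locus and the order is b – cn – vg.
Crossovers in the cn–vg interval produce the single-crossover classes b + cn and + vg + (95 + 97 = 192) plus the double crossovers (14).
RF(cn–vg) = (192 + 14) / 2162 = 206/2162 = 0.0953 → 9.5 centimorgans.

9.5 centimorgans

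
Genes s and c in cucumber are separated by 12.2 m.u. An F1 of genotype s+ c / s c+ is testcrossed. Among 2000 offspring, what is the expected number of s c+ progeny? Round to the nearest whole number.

878

A map distance of 12.2 m.u. corresponds to a recombination frequency of 0.122.
The F1 is s+ c / s c+, so s c+ is a parental gamete class with expected frequency (1 − r)/2 = 0.878/2 = 0.4390.
Expected number = 0.4390 × 2000 = 878.00 ≈ 878.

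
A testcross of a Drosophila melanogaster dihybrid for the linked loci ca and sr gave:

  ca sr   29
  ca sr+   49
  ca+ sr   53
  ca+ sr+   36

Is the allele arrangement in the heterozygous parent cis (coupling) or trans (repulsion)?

trans

The two most frequent classes are ca+ sr (53) and ca sr+ (49); these are the parental (non-recombinant) types.
So the F1 carried ca+ sr on one chromosome and ca sr+ on the other — the recessive alleles are on opposite chromosomes (trans / repulsion).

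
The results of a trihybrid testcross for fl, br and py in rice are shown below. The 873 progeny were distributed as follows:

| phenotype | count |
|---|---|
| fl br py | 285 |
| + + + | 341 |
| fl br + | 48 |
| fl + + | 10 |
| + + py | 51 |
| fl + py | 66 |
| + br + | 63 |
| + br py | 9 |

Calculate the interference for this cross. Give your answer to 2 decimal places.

0.05

The two most frequent reciprocal classes, + + + and fl br py, are the parental types, so the F1 was + + + / fl br py.
The two rarest classes, fl + + and + br py, are the double crossovers. Comparing them with the parentals, only the fl allele has switched, so fl is the middle locus and the order is br – fl – py.
br–fl: (129 + 19)/873 = 0.1695; fl–py: (99 + 19)/873 = 0.1352.
Expected DCO frequency = 0.1695 × 0.1352 ≈ 0.02292; observed = 19/873 ≈ 0.02176.
Coefficient of coincidence = 0.02176/0.02292 ≈ 0.95; interference = 1 − 0.95 = 0.05.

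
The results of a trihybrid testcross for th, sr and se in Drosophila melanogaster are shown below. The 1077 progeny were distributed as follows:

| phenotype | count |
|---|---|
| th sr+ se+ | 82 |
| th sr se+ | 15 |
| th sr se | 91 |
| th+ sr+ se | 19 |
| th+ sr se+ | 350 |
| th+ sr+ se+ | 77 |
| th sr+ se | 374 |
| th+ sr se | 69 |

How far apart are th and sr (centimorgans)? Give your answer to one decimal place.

The two most frequent reciprocal classes, th+ sr se+ and th sr+ se, are the parental types, so the F1 was th+ sr se+ / th sr+ se.
The two rarest classes, th sr se+ and th+ sr+ se, are the double crossovers. Comparing them with the parentals, only the th allele has switched, so th is the middle locus and the order is se – th – sr.
Crossovers in the th–sr interval produce the single-crossover classes th+ sr+ se+ and th sr se (77 + 91 = 168) plus the double crossovers (34).
RF(th–sr) = (168 + 34) / 1077 = 202/1077 = 0.1876 → 18.8 centimorgans.

18.8 centimorgans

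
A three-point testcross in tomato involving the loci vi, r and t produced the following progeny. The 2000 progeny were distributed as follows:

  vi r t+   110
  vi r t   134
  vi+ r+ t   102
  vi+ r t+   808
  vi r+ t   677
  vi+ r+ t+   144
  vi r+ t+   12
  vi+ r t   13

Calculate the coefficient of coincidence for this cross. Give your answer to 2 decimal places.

The two most frequent reciprocal classes, vi r+ t and vi+ r t+, are the parental types, so the F1 was vi r+ t / vi+ r t+.
The two rarest classes, vi r+ t+ and vi+ r t, are the double crossovers. Comparing them with the parentals, only the t allele has switched, so t is the middle locus and the order is vi – t – r.
vi–t: (212 + 25)/2000 = 0.1185; t–r: (278 + 25)/2000 = 0.1515.
Expected DCO frequency = 0.1185 × 0.1515 ≈ 0.01795; observed = 25/2000 ≈ 0.01250.
Coefficient of coincidence = 0.01250/0.01795 ≈ 0.70.

0.70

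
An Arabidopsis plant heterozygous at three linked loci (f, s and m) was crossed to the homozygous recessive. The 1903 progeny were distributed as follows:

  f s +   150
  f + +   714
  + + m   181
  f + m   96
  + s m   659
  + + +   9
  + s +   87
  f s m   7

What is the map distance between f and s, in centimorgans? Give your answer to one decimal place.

The two most frequent reciprocal classes, + s m and f + +, are the parental types, so the F1 was + s m / f + +.
The two rarest classes, f s m and + + +, are the double crossovers. Comparing them with the parentals, only the f allele has switched, so f is the middle locus and the order is s – f – m.
Crossovers in the s–f interval produce the single-crossover classes + + m and f s + (181 + 150 = 331) plus the double crossovers (16).
RF(s–f) = (331 + 16) / 1903 = 347/1903 = 0.1823 → 18.2 centimorgans.

18.2 centimorgans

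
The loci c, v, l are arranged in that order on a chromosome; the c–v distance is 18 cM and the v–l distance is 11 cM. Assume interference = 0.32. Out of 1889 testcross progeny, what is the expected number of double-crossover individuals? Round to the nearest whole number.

Map distances give recombination frequencies of 0.180 and 0.110 for the two intervals.
With interference 0.32 (so coincidence = 0.68), expected double-crossover frequency = 0.180 × 0.110 × 0.68 = 0.01346.
Expected number = 0.01346 × 1889 = 25.43 ≈ 25.

25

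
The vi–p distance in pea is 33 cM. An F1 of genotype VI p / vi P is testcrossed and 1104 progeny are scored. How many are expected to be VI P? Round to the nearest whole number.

182

A map distance of 33 cM corresponds to a recombination frequency of 0.330.
The F1 is VI p / vi P, so VI P is a recombinant gamete class with expected frequency r/2 = 0.330/2 = 0.1650.
Expected number = 0.1650 × 1104 = 182.16 ≈ 182.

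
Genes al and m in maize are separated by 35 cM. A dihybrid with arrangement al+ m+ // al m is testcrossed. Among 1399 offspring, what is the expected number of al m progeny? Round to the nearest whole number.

455

A map distance of 35 cM corresponds to a recombination frequency of 0.350.
The F1 is al+ m+ / al m, so al m is a parental gamete class with expected frequency (1 − r)/2 = 0.650/2 = 0.3250.
Expected number = 0.3250 × 1399 = 454.68 ≈ 455.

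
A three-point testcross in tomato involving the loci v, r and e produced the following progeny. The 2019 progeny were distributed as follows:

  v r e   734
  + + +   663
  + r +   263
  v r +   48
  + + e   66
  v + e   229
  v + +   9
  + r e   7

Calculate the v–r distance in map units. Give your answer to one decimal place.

The two most frequent reciprocal classes, v r e and + + +, are the parental types, so the F1 was v r e / + + +.
The two rarest classes, + r e and v + +, are the double crossovers. Comparing them with the parentals, only the v allele has switched, so v is the middle locus and the order is r – v – e.
Crossovers in the r–v interval produce the single-crossover classes v + e and + r + (229 + 263 = 492) plus the double crossovers (16).
RF(r–v) = (492 + 16) / 2019 = 508/2019 = 0.2516 → 25.2 map units.

25.2 map units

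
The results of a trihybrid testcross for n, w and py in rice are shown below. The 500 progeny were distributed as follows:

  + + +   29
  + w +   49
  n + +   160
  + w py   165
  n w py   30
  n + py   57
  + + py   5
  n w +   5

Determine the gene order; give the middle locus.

The two most frequent reciprocal classes, n + + and + w py, are the parental types, so the F1 was n + + / + w py.
The two rarest classes, n w + and + + py, are the double crossovers. Comparing them with the parentals, only the w allele has switched, so w is the middle locus and the order is n – w – py.

w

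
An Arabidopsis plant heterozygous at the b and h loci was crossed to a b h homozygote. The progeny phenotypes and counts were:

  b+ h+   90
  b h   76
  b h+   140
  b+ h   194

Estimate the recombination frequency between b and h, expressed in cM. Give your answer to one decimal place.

The two most frequent classes, b+ h (194) and b h+ (140), are the parental types, so the F1 was b+ h / b h+.
The recombinant classes are b+ h+ and b h: 90 + 76 = 166.
Recombination frequency = 166/500 = 0.3320 ≈ 33.2%, i.e. 33.2 cM.

33.2 cM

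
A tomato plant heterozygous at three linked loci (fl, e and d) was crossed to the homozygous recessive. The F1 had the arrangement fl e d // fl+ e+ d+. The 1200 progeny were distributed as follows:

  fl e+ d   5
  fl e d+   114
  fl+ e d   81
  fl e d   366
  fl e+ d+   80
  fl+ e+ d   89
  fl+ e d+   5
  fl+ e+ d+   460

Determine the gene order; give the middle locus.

The two rarest classes, fl e+ d and fl+ e d+, are the double crossovers. Comparing them with the parentals, only the e allele has switched, so e is the middle locus and the order is d – e – fl.

e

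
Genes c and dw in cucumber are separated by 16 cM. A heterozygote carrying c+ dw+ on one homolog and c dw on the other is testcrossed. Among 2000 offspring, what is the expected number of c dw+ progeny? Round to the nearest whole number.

160

A map distance of 16 cM corresponds to a recombination frequency of 0.160.
The F1 is c+ dw+ / c dw, so c dw+ is a recombinant gamete class with expected frequency r/2 = 0.160/2 = 0.0800.
Expected number = 0.0800 × 2000 = 160.00 ≈ 160.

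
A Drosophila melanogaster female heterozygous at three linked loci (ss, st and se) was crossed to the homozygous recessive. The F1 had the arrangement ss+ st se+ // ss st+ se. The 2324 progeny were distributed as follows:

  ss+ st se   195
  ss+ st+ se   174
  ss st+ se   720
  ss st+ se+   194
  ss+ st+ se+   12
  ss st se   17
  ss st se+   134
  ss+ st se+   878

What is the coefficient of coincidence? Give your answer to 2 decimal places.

The two rarest classes, ss+ st+ se+ and ss st se, are the double crossovers. Comparing them with the parentals, only the st allele has switched, so st is the middle locus and the order is se – st – ss.
se–st: (389 + 29)/2324 = 0.1799; st–ss: (308 + 29)/2324 = 0.1450.
Expected DCO frequency = 0.1799 × 0.1450 ≈ 0.02609; observed = 29/2324 ≈ 0.01248.
Coefficient of coincidence = 0.01248/0.02609 ≈ 0.48.

0.48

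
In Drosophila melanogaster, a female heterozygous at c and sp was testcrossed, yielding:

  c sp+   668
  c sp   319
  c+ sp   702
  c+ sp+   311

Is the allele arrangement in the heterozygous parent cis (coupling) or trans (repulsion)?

trans

The two most frequent classes are c+ sp (702) and c sp+ (668); these are the parental (non-recombinant) types.
So the F1 carried c+ sp on one chromosome and c sp+ on the other — the recessive alleles are on opposite chromosomes (trans / repulsion).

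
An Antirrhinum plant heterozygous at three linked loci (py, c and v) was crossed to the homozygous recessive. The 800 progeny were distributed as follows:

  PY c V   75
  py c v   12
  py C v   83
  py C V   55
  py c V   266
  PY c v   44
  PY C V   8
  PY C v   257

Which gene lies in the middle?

v

The two most frequent reciprocal classes, PY C v and py c V, are the parental types, so the F1 was PY C v / py c V.
The two rarest classes, PY C V and py c v, are the double crossovers. Comparing them with the parentals, only the v allele has switched, so v is the middle locus and the order is c – v – py.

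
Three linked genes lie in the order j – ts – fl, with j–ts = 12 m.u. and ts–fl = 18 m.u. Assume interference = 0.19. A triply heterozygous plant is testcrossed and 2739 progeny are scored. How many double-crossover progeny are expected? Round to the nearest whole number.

Map distances give recombination frequencies of 0.120 and 0.180 for the two intervals.
With interference 0.19 (so coincidence = 0.81), expected double-crossover frequency = 0.120 × 0.180 × 0.81 = 0.01750.
Expected number = 0.01750 × 2739 = 47.92 ≈ 48.

48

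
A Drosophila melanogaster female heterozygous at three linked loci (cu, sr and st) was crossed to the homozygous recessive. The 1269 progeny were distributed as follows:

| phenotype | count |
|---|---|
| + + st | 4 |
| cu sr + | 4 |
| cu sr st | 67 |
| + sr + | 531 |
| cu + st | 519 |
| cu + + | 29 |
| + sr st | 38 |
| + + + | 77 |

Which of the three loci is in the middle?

cu

The two most frequent reciprocal classes, cu + st and + sr +, are the parental types, so the F1 was cu + st / + sr +.
The two rarest classes, + + st and cu sr +, are the double crossovers. Comparing them with the parentals, only the cu allele has switched, so cu is the middle locus and the order is st – cu – sr.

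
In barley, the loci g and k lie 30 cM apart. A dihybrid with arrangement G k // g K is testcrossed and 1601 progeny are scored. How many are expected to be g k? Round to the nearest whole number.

A map distance of 30 cM corresponds to a recombination frequency of 0.300.
The F1 is G k / g K, so g k is a recombinant gamete class with expected frequency r/2 = 0.300/2 = 0.1500.
Expected number = 0.1500 × 1601 = 240.15 ≈ 240.

240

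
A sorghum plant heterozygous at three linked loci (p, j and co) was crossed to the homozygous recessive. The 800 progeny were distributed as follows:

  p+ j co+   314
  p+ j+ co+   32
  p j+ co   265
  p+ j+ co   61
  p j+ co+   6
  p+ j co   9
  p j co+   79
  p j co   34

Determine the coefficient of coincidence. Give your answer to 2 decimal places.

0.96

The two most frequent reciprocal classes, p+ j co+ and p j+ co, are the parental types, so the F1 was p+ j co+ / p j+ co.
The two rarest classes, p+ j co and p j+ co+, are the double crossovers. Comparing them with the parentals, only the co allele has switched, so co is the middle locus and the order is p – co – j.
p–co: (140 + 15)/800 = 0.1938; co–j: (66 + 15)/800 = 0.1013.
Expected DCO frequency = 0.1938 × 0.1013 ≈ 0.01963; observed = 15/800 ≈ 0.01875.
Coefficient of coincidence = 0.01875/0.01963 ≈ 0.96.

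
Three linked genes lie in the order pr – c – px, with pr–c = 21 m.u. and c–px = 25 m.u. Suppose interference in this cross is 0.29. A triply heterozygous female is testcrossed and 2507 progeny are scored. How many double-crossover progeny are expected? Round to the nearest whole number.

93

Map distances give recombination frequencies of 0.210 and 0.250 for the two intervals.
With interference 0.29 (so coincidence = 0.71), expected double-crossover frequency = 0.210 × 0.250 × 0.71 = 0.03727.
Expected number = 0.03727 × 2507 = 93.45 ≈ 93.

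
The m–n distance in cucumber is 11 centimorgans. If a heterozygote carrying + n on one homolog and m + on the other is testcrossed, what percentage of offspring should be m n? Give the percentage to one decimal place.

A map distance of 11 centimorgans corresponds to a recombination frequency of 0.110.
The F1 is + n / m +, so m n is a recombinant gamete class with expected frequency r/2 = 0.110/2 = 0.0550.
That is 0.0550 = 5.5% of the progeny.

5.5%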